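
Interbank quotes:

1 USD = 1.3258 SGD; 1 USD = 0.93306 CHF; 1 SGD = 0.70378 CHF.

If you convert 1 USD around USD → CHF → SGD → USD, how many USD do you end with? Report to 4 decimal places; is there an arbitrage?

Around USD → CHF → SGD → USD: 1 × 0.93306 ÷ 0.70378 ÷ 1.3258 = 0.999988
Product ≈ 1 (deviation 0.001%, within rounding noise).

1.0000 (no arbitrage)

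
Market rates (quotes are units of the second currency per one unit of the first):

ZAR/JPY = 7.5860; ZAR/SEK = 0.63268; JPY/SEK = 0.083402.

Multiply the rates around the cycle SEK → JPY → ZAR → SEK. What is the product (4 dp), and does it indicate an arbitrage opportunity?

1.0000 (no arbitrage)

Around SEK → JPY → ZAR → SEK: 1 ÷ 0.083402 ÷ 7.5860 × 0.63268 = 0.999988
Product ≈ 1 (deviation 0.001%, within rounding noise).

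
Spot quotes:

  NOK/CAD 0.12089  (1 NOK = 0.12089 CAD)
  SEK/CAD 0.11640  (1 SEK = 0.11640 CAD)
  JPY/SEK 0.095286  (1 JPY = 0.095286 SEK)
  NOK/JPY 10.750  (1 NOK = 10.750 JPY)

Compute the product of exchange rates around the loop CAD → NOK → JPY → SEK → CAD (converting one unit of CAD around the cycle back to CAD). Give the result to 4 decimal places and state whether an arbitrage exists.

0.9863 (arbitrage exists)

Around CAD → NOK → JPY → SEK → CAD: 1 ÷ 0.12089 × 10.750 × 0.095286 × 0.11640 = 0.986280
Product < 1; profitable direction is CAD → SEK → JPY → NOK → CAD.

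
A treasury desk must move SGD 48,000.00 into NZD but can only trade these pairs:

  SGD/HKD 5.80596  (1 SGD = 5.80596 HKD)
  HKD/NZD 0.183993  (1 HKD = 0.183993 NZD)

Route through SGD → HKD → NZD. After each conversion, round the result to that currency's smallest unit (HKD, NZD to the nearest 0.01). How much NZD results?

NZD 51,276.29

SGD 48,000.00 × 5.80596 = HKD 278,686.08
HKD 278,686.08 × 0.183993 = NZD 51,276.29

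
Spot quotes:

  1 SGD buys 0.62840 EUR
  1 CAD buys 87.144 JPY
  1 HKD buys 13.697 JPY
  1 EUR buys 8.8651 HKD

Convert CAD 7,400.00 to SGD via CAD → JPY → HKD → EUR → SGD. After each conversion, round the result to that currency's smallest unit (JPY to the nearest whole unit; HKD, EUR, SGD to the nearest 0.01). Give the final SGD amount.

CAD 7,400.00 × 87.144 = JPY 644,866
JPY 644,866 ÷ 13.697 = HKD 47,080.82
HKD 47,080.82 ÷ 8.8651 = EUR 5,310.81
EUR 5,310.81 ÷ 0.62840 = SGD 8,451.32

SGD 8,451.32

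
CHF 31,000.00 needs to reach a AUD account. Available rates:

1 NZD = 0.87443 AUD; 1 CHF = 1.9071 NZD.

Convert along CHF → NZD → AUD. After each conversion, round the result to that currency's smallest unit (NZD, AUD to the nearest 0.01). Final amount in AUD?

CHF 31,000.00 × 1.9071 = NZD 59,120.10
NZD 59,120.10 × 0.87443 = AUD 51,696.39

AUD 51,696.39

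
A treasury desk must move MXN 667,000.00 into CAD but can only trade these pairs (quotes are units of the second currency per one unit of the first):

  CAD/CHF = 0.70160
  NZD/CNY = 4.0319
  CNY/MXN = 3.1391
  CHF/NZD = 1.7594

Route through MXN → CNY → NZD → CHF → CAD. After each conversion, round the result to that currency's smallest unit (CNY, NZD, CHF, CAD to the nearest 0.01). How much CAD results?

CAD 42,693.02

MXN 667,000.00 ÷ 3.1391 = CNY 212,481.28
CNY 212,481.28 ÷ 4.0319 = NZD 52,700.04
NZD 52,700.04 ÷ 1.7594 = CHF 29,953.42
CHF 29,953.42 ÷ 0.70160 = CAD 42,693.02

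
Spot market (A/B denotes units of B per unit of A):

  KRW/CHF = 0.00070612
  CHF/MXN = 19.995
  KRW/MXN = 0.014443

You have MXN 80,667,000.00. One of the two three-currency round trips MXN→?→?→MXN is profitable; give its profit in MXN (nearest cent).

Profit: MXN 1,851,893.55

Profitable loop is MXN → CHF → KRW → MXN:
MXN 80,667,000.00 ÷ 19.995 = CHF 4,034,358.59
CHF 4,034,358.59 ÷ 0.00070612 = KRW 5,713,417,818
KRW 5,713,417,818 × 0.014443 = MXN 82,518,893.55
Profit = MXN 82,518,893.55 − MXN 80,667,000.00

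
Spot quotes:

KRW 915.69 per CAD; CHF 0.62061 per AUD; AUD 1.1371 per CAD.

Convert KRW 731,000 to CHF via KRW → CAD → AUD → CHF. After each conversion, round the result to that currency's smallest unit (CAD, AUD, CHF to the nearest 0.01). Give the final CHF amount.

CHF 563.36

KRW 731,000 ÷ 915.69 = CAD 798.31
CAD 798.31 × 1.1371 = AUD 907.76
AUD 907.76 × 0.62061 = CHF 563.36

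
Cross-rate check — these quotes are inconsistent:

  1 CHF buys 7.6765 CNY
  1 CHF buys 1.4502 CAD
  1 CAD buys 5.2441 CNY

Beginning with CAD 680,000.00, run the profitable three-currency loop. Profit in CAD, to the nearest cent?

Profitable loop is CAD → CHF → CNY → CAD:
CAD 680,000.00 ÷ 1.4502 = CHF 468,900.84
CHF 468,900.84 × 7.6765 = CNY 3,599,517.31
CNY 3,599,517.31 ÷ 5.2441 = CAD 686,393.72
Profit = CAD 686,393.72 − CAD 680,000.00

Profit: CAD 6,393.72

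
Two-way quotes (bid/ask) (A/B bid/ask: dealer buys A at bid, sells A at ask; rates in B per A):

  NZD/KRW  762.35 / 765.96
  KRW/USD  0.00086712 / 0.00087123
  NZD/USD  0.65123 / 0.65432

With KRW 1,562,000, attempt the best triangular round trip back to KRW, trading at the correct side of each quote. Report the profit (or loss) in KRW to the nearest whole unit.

Net profit: KRW 16,063

Best loop KRW → USD → NZD → KRW:
KRW 1,562,000 × 0.00086712 (sell KRW at bid) = USD 1,354.44
USD 1,354.44 ÷ 0.65432 (buy NZD at ask) = NZD 2,070.00
NZD 2,070.00 × 762.35 (sell NZD at bid) = KRW 1,578,063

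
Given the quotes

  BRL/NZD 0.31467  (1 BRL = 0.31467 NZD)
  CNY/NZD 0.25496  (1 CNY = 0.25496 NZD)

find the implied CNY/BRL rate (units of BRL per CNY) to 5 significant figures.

1 CNY × 0.25496 = 0.25496 NZD
0.25496 NZD ÷ 0.31467 = 0.810246 BRL

CNY/BRL = 0.81025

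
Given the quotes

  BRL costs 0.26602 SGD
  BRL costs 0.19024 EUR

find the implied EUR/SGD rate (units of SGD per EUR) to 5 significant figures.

EUR/SGD = 1.3983

1 EUR ÷ 0.19024 = 5.25652 BRL
5.25652 BRL × 0.26602 = 1.39834 SGD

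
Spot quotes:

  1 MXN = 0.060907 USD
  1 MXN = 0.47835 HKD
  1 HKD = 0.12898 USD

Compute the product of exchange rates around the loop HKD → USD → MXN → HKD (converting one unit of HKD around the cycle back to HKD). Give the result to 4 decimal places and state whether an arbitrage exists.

Around HKD → USD → MXN → HKD: 1 × 0.12898 ÷ 0.060907 × 0.47835 = 1.012980
Product > 1; profitable direction is HKD → USD → MXN → HKD.

1.0130 (arbitrage exists)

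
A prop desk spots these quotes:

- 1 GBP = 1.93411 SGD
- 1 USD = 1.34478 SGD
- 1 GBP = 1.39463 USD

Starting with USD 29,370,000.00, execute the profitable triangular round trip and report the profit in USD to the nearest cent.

Profitable loop is USD → GBP → SGD → USD:
USD 29,370,000.00 ÷ 1.39463 = GBP 21,059,349.07
GBP 21,059,349.07 × 1.93411 = SGD 40,731,097.64
SGD 40,731,097.64 ÷ 1.34478 = USD 30,288,298.19
Profit = USD 30,288,298.19 − USD 29,370,000.00

Profit: USD 918,298.19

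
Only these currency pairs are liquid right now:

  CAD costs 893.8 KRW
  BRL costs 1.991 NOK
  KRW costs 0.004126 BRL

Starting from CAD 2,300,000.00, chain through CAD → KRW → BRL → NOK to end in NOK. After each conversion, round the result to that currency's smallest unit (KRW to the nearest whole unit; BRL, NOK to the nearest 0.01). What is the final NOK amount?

NOK 16,887,628.63

CAD 2,300,000.00 × 893.8 = KRW 2,055,740,000
KRW 2,055,740,000 × 0.004126 = BRL 8,481,983.24
BRL 8,481,983.24 × 1.991 = NOK 16,887,628.63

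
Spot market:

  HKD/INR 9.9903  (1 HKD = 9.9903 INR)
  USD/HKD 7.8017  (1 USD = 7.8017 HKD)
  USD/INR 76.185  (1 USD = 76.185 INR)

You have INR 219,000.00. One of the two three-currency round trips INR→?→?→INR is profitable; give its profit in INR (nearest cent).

Profitable loop is INR → USD → HKD → INR:
INR 219,000.00 ÷ 76.185 = USD 2,874.58
USD 2,874.58 × 7.8017 = HKD 22,426.62
HKD 22,426.62 × 9.9903 = INR 224,048.70
Profit = INR 224,048.70 − INR 219,000.00

Profit: INR 5,048.70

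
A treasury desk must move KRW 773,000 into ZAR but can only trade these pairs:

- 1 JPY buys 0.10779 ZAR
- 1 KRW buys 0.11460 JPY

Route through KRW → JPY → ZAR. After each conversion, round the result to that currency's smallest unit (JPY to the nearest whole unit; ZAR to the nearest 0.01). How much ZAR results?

ZAR 9,548.68

KRW 773,000 × 0.11460 = JPY 88,586
JPY 88,586 × 0.10779 = ZAR 9,548.68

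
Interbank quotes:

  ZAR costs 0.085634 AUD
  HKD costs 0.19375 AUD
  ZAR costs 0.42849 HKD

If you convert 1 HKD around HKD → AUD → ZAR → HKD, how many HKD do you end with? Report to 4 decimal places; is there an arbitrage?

0.9695 (arbitrage exists)

Around HKD → AUD → ZAR → HKD: 1 × 0.19375 ÷ 0.085634 × 0.42849 = 0.969474
Product < 1; profitable direction is HKD → ZAR → AUD → HKD.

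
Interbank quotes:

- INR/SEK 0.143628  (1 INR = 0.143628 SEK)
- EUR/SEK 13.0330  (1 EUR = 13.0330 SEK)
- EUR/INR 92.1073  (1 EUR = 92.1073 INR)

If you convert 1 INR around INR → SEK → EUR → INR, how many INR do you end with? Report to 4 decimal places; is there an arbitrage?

Around INR → SEK → EUR → INR: 1 × 0.143628 ÷ 13.0330 × 92.1073 = 1.015053
Product > 1; profitable direction is INR → SEK → EUR → INR.

1.0151 (arbitrage exists)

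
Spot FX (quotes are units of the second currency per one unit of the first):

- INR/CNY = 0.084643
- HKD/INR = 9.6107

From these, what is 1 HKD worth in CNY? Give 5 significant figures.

1 HKD × 9.6107 = 9.6107 INR
9.6107 INR × 0.084643 = 0.813478 CNY

HKD/CNY = 0.81348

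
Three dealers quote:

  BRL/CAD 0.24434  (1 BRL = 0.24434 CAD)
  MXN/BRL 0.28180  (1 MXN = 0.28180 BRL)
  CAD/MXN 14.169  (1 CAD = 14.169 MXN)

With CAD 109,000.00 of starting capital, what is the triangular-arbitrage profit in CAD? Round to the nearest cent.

Profitable loop is CAD → BRL → MXN → CAD:
CAD 109,000.00 ÷ 0.24434 = BRL 446,099.70
BRL 446,099.70 ÷ 0.28180 = MXN 1,583,036.54
MXN 1,583,036.54 ÷ 14.169 = CAD 111,725.35
Profit = CAD 111,725.35 − CAD 109,000.00

Profit: CAD 2,725.35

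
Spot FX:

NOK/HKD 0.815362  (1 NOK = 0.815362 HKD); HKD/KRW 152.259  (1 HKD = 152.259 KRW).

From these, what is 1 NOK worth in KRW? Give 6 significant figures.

1 NOK × 0.815362 = 0.815362 HKD
0.815362 HKD × 152.259 = 124.146 KRW

NOK/KRW = 124.146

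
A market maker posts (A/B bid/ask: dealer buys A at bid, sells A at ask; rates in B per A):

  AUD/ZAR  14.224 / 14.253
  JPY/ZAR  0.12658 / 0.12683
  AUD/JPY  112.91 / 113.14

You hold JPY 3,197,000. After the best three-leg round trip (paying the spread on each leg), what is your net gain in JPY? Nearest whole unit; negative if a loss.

Net profit: JPY 8,781

Best loop JPY → ZAR → AUD → JPY:
JPY 3,197,000 × 0.12658 (sell JPY at bid) = ZAR 404,676.26
ZAR 404,676.26 ÷ 14.253 (buy AUD at ask) = AUD 28,392.36
AUD 28,392.36 × 112.91 (sell AUD at bid) = JPY 3,205,781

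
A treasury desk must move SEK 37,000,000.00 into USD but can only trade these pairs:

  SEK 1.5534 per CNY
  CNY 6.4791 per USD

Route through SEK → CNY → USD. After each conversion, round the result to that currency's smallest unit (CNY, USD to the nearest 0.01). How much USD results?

USD 3,676,239.02

SEK 37,000,000.00 ÷ 1.5534 = CNY 23,818,720.23
CNY 23,818,720.23 ÷ 6.4791 = USD 3,676,239.02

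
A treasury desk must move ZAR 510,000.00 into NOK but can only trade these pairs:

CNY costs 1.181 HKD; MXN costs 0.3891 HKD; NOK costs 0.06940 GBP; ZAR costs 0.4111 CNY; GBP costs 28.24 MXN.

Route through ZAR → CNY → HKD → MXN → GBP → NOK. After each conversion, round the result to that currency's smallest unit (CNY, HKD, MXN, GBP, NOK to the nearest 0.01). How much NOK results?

NOK 324,699.86

ZAR 510,000.00 × 0.4111 = CNY 209,661.00
CNY 209,661.00 × 1.181 = HKD 247,609.64
HKD 247,609.64 ÷ 0.3891 = MXN 636,365.05
MXN 636,365.05 ÷ 28.24 = GBP 22,534.17
GBP 22,534.17 ÷ 0.06940 = NOK 324,699.86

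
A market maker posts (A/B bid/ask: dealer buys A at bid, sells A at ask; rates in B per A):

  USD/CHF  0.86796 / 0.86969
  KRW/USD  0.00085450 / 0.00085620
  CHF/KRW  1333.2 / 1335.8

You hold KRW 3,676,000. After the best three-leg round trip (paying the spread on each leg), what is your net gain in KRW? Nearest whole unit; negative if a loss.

Net profit: KRW 19,680

Best loop KRW → CHF → USD → KRW:
KRW 3,676,000 ÷ 1335.8 (buy CHF at ask) = CHF 2,751.91
CHF 2,751.91 ÷ 0.86969 (buy USD at ask) = USD 3,164.24
USD 3,164.24 ÷ 0.00085620 (buy KRW at ask) = KRW 3,695,680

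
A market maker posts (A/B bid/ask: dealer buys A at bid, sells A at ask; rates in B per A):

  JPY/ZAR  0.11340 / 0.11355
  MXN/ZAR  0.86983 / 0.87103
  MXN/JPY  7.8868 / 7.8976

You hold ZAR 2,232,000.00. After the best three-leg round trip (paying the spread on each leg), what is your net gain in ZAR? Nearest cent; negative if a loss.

Net profit: ZAR 59,790.73

Best loop ZAR → MXN → JPY → ZAR:
ZAR 2,232,000.00 ÷ 0.87103 (buy MXN at ask) = MXN 2,562,483.50
MXN 2,562,483.50 × 7.8868 (sell MXN at bid) = JPY 20,209,795
JPY 20,209,795 × 0.11340 (sell JPY at bid) = ZAR 2,291,790.73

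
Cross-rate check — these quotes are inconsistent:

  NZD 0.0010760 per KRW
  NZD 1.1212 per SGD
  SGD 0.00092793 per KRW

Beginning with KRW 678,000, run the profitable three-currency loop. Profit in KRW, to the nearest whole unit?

Profit: KRW 23,203

Profitable loop is KRW → NZD → SGD → KRW:
KRW 678,000 × 0.0010760 = NZD 729.53
NZD 729.53 ÷ 1.1212 = SGD 650.67
SGD 650.67 ÷ 0.00092793 = KRW 701,203
Profit = KRW 701,203 − KRW 678,000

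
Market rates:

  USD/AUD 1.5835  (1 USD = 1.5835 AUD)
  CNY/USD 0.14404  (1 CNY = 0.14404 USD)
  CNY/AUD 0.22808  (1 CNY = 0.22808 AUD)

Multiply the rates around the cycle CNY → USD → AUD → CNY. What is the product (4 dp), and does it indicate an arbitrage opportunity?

1.0000 (no arbitrage)

Around CNY → USD → AUD → CNY: 1 × 0.14404 × 1.5835 ÷ 0.22808 = 1.000032
Product ≈ 1 (deviation 0.003%, within rounding noise).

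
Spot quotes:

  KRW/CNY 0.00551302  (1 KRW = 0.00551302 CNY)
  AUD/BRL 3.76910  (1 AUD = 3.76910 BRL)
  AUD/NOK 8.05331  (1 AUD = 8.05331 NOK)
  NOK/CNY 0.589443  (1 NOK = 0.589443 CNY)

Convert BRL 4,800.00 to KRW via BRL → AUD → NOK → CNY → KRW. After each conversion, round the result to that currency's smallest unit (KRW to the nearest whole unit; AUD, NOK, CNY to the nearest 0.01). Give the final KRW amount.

BRL 4,800.00 ÷ 3.76910 = AUD 1,273.51
AUD 1,273.51 × 8.05331 = NOK 10,255.97
NOK 10,255.97 × 0.589443 = CNY 6,045.31
CNY 6,045.31 ÷ 0.00551302 = KRW 1,096,551

KRW 1,096,551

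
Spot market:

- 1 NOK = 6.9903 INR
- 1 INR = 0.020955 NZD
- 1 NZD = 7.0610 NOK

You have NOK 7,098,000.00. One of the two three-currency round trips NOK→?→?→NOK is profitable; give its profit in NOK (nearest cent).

Profitable loop is NOK → INR → NZD → NOK:
NOK 7,098,000.00 × 6.9903 = INR 49,617,149.40
INR 49,617,149.40 × 0.020955 = NZD 1,039,727.37
NZD 1,039,727.37 × 7.0610 = NOK 7,341,514.93
Profit = NOK 7,341,514.93 − NOK 7,098,000.00

Profit: NOK 243,514.93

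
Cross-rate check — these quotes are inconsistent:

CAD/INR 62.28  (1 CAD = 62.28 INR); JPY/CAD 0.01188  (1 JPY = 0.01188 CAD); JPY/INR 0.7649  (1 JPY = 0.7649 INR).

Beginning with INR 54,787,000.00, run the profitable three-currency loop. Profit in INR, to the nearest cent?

Profitable loop is INR → CAD → JPY → INR:
INR 54,787,000.00 ÷ 62.28 = CAD 879,688.50
CAD 879,688.50 ÷ 0.01188 = JPY 74,047,854
JPY 74,047,854 × 0.7649 = INR 56,639,203.40
Profit = INR 56,639,203.40 − INR 54,787,000.00

Profit: INR 1,852,203.40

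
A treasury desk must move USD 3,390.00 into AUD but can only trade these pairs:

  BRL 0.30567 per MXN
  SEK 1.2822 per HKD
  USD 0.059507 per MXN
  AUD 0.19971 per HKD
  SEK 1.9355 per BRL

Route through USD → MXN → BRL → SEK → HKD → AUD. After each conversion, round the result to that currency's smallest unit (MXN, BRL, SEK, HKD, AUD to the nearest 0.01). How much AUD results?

AUD 5,249.55

USD 3,390.00 ÷ 0.059507 = MXN 56,968.09
MXN 56,968.09 × 0.30567 = BRL 17,413.44
BRL 17,413.44 × 1.9355 = SEK 33,703.71
SEK 33,703.71 ÷ 1.2822 = HKD 26,285.84
HKD 26,285.84 × 0.19971 = AUD 5,249.55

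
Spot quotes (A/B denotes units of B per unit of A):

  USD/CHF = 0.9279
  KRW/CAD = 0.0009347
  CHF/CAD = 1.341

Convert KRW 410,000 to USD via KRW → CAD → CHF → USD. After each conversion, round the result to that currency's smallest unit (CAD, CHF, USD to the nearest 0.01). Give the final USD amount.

KRW 410,000 × 0.0009347 = CAD 383.23
CAD 383.23 ÷ 1.341 = CHF 285.78
CHF 285.78 ÷ 0.9279 = USD 307.99

USD 307.99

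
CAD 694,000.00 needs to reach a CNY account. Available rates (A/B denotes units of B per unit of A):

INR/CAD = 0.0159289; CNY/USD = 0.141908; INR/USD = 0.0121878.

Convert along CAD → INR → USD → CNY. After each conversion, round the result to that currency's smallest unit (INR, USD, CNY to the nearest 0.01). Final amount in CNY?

CNY 3,741,899.54

CAD 694,000.00 ÷ 0.0159289 = INR 43,568,608.00
INR 43,568,608.00 × 0.0121878 = USD 531,005.48
USD 531,005.48 ÷ 0.141908 = CNY 3,741,899.54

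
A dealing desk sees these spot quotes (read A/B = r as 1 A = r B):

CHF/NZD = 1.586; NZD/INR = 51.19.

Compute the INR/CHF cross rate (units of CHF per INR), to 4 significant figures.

INR/CHF = 0.01232

1 INR ÷ 51.19 = 0.0195351 NZD
0.0195351 NZD ÷ 1.586 = 0.0123172 CHF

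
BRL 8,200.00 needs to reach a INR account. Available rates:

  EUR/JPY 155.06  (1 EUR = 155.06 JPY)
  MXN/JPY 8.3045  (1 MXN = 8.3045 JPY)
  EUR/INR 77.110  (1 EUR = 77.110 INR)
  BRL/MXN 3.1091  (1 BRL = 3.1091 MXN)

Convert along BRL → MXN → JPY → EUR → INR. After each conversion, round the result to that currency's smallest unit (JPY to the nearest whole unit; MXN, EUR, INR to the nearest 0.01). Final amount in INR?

BRL 8,200.00 × 3.1091 = MXN 25,494.62
MXN 25,494.62 × 8.3045 = JPY 211,720
JPY 211,720 ÷ 155.06 = EUR 1,365.41
EUR 1,365.41 × 77.110 = INR 105,286.77

INR 105,286.77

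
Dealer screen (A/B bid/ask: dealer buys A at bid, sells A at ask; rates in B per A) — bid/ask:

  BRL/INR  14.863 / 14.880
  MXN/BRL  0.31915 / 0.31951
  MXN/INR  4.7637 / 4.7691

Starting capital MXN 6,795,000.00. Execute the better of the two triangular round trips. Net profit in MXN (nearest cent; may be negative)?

Net profit: MXN 13,422.18

Best loop MXN → INR → BRL → MXN:
MXN 6,795,000.00 × 4.7637 (sell MXN at bid) = INR 32,369,341.50
INR 32,369,341.50 ÷ 14.880 (buy BRL at ask) = BRL 2,175,358.97
BRL 2,175,358.97 ÷ 0.31951 (buy MXN at ask) = MXN 6,808,422.18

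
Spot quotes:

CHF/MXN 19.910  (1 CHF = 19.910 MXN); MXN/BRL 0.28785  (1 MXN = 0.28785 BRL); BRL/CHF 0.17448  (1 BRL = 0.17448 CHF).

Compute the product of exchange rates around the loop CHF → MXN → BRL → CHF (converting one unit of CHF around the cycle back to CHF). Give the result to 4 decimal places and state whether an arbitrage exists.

1.0000 (no arbitrage)

Around CHF → MXN → BRL → CHF: 1 × 19.910 × 0.28785 × 0.17448 = 0.999961
Product ≈ 1 (deviation 0.004%, within rounding noise).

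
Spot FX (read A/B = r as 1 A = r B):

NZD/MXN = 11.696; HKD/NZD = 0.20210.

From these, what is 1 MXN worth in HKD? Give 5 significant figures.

1 MXN ÷ 11.696 = 0.0854993 NZD
0.0854993 NZD ÷ 0.20210 = 0.423055 HKD

MXN/HKD = 0.42305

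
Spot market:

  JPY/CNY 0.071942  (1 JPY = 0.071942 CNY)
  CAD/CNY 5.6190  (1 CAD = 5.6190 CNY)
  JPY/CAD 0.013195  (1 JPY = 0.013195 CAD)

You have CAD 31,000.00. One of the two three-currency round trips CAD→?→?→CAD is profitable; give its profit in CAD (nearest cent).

Profit: CAD 948.29

Profitable loop is CAD → CNY → JPY → CAD:
CAD 31,000.00 × 5.6190 = CNY 174,189.00
CNY 174,189.00 ÷ 0.071942 = JPY 2,421,242
JPY 2,421,242 × 0.013195 = CAD 31,948.29
Profit = CAD 31,948.29 − CAD 31,000.00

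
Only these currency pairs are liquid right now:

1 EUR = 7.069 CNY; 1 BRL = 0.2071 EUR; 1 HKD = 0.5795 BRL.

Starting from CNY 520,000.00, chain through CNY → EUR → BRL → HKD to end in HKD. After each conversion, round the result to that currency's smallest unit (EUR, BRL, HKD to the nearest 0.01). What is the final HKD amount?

CNY 520,000.00 ÷ 7.069 = EUR 73,560.62
EUR 73,560.62 ÷ 0.2071 = BRL 355,193.72
BRL 355,193.72 ÷ 0.5795 = HKD 612,931.35

HKD 612,931.35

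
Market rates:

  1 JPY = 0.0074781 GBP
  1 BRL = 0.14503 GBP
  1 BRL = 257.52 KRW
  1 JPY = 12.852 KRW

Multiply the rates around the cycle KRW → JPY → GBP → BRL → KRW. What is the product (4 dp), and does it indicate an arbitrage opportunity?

Around KRW → JPY → GBP → BRL → KRW: 1 ÷ 12.852 × 0.0074781 ÷ 0.14503 × 257.52 = 1.033174
Product > 1; profitable direction is KRW → JPY → GBP → BRL → KRW.

1.0332 (arbitrage exists)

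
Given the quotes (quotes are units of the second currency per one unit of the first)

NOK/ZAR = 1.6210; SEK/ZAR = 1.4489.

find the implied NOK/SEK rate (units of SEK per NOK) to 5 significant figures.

NOK/SEK = 1.1188

1 NOK × 1.6210 = 1.621 ZAR
1.621 ZAR ÷ 1.4489 = 1.11878 SEK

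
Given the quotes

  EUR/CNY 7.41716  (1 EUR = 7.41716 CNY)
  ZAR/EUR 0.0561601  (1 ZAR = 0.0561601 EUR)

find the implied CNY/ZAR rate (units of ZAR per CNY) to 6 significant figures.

CNY/ZAR = 2.40068

1 CNY ÷ 7.41716 = 0.134822 EUR
0.134822 EUR ÷ 0.0561601 = 2.40068 ZAR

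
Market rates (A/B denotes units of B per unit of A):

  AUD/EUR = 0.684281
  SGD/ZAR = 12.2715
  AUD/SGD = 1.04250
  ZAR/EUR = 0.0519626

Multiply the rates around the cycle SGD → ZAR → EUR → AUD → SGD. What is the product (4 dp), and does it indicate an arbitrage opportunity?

Around SGD → ZAR → EUR → AUD → SGD: 1 × 12.2715 × 0.0519626 ÷ 0.684281 × 1.04250 = 0.971472
Product < 1; profitable direction is SGD → AUD → EUR → ZAR → SGD.

0.9715 (arbitrage exists)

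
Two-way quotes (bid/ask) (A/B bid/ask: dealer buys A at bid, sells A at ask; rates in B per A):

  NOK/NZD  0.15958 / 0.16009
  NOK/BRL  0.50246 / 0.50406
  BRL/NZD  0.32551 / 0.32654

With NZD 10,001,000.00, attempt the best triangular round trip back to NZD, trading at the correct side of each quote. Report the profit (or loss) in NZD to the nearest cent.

Best loop NZD → NOK → BRL → NZD:
NZD 10,001,000.00 ÷ 0.16009 (buy NOK at ask) = NOK 62,471,110.00
NOK 62,471,110.00 × 0.50246 (sell NOK at bid) = BRL 31,389,233.93
BRL 31,389,233.93 × 0.32551 (sell BRL at bid) = NZD 10,217,509.54

Net profit: NZD 216,509.54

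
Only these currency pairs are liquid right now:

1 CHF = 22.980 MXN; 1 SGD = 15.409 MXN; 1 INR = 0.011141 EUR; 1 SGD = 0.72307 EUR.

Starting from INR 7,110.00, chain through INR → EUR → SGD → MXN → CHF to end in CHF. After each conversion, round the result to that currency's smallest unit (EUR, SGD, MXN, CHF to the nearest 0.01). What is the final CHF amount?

CHF 73.46

INR 7,110.00 × 0.011141 = EUR 79.21
EUR 79.21 ÷ 0.72307 = SGD 109.55
SGD 109.55 × 15.409 = MXN 1,688.06
MXN 1,688.06 ÷ 22.980 = CHF 73.46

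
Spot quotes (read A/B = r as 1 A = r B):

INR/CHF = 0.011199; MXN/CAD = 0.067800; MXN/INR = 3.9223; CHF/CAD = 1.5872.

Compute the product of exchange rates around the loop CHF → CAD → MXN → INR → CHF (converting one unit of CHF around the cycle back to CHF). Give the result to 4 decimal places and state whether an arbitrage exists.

Around CHF → CAD → MXN → INR → CHF: 1 × 1.5872 ÷ 0.067800 × 3.9223 × 0.011199 = 1.028305
Product > 1; profitable direction is CHF → CAD → MXN → INR → CHF.

1.0283 (arbitrage exists)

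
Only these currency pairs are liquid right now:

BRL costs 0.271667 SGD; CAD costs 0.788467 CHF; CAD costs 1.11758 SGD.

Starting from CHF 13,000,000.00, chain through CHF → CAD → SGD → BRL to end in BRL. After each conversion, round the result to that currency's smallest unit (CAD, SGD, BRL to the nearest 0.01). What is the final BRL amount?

BRL 67,826,837.05

CHF 13,000,000.00 ÷ 0.788467 = CAD 16,487,690.67
CAD 16,487,690.67 × 1.11758 = SGD 18,426,313.34
SGD 18,426,313.34 ÷ 0.271667 = BRL 67,826,837.05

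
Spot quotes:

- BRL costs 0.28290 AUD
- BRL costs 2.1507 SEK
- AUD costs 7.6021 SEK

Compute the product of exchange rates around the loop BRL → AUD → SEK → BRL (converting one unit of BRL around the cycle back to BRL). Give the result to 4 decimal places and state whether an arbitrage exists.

Around BRL → AUD → SEK → BRL: 1 × 0.28290 × 7.6021 ÷ 2.1507 = 0.999969
Product ≈ 1 (deviation 0.003%, within rounding noise).

1.0000 (no arbitrage)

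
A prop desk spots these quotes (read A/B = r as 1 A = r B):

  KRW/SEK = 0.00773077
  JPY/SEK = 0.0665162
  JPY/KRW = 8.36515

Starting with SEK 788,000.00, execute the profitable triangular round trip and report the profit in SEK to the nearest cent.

Profitable loop is SEK → KRW → JPY → SEK:
SEK 788,000.00 ÷ 0.00773077 = KRW 101,930,338
KRW 101,930,338 ÷ 8.36515 = JPY 12,185,118
JPY 12,185,118 × 0.0665162 = SEK 810,507.73
Profit = SEK 810,507.73 − SEK 788,000.00

Profit: SEK 22,507.73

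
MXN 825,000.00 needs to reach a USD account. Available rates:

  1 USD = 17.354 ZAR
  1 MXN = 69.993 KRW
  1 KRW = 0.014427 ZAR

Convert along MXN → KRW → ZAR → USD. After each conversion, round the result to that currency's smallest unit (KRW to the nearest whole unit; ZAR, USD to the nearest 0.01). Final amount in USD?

MXN 825,000.00 × 69.993 = KRW 57,744,225
KRW 57,744,225 × 0.014427 = ZAR 833,075.93
ZAR 833,075.93 ÷ 17.354 = USD 48,004.84

USD 48,004.84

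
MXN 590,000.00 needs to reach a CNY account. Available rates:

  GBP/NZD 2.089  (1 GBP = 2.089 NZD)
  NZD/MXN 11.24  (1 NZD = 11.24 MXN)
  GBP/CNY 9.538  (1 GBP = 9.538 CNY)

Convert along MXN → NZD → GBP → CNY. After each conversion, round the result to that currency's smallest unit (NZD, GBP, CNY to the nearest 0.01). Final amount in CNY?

MXN 590,000.00 ÷ 11.24 = NZD 52,491.10
NZD 52,491.10 ÷ 2.089 = GBP 25,127.38
GBP 25,127.38 × 9.538 = CNY 239,664.95

CNY 239,664.95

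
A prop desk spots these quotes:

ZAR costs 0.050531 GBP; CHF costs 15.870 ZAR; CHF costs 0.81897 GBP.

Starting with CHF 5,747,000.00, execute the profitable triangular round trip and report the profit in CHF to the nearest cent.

Profitable loop is CHF → GBP → ZAR → CHF:
CHF 5,747,000.00 × 0.81897 = GBP 4,706,620.59
GBP 4,706,620.59 ÷ 0.050531 = ZAR 93,143,230.69
ZAR 93,143,230.69 ÷ 15.870 = CHF 5,869,138.67
Profit = CHF 5,869,138.67 − CHF 5,747,000.00

Profit: CHF 122,138.67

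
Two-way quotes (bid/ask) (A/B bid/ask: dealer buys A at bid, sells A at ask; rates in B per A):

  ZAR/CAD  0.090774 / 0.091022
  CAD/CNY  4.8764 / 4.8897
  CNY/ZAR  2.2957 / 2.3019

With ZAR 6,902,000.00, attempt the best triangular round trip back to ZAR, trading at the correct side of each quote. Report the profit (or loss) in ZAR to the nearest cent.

Best loop ZAR → CAD → CNY → ZAR:
ZAR 6,902,000.00 × 0.090774 (sell ZAR at bid) = CAD 626,522.15
CAD 626,522.15 × 4.8764 (sell CAD at bid) = CNY 3,055,172.60
CNY 3,055,172.60 × 2.2957 (sell CNY at bid) = ZAR 7,013,759.74

Net profit: ZAR 111,759.74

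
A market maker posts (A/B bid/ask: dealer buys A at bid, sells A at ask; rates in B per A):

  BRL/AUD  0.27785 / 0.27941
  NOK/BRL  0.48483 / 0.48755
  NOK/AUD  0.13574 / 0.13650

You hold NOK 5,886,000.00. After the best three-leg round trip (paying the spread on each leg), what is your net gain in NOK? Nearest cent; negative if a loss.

Net result: NOK -21,013.77 (no profitable arbitrage after spreads)

Best loop NOK → AUD → BRL → NOK:
NOK 5,886,000.00 × 0.13574 (sell NOK at bid) = AUD 798,965.64
AUD 798,965.64 ÷ 0.27941 (buy BRL at ask) = BRL 2,859,474.03
BRL 2,859,474.03 ÷ 0.48755 (buy NOK at ask) = NOK 5,864,986.23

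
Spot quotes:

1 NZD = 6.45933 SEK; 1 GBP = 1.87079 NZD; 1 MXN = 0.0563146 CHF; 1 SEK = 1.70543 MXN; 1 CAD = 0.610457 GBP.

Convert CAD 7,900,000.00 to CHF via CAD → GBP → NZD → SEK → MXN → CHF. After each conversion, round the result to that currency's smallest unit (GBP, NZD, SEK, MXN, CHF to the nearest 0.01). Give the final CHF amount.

CHF 5,596,926.24

CAD 7,900,000.00 × 0.610457 = GBP 4,822,610.30
GBP 4,822,610.30 × 1.87079 = NZD 9,022,091.12
NZD 9,022,091.12 × 6.45933 = SEK 58,276,663.83
SEK 58,276,663.83 × 1.70543 = MXN 99,386,770.80
MXN 99,386,770.80 × 0.0563146 = CHF 5,596,926.24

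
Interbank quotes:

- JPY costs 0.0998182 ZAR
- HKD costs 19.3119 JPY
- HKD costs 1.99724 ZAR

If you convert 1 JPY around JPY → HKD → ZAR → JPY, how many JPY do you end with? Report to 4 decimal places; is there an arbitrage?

Around JPY → HKD → ZAR → JPY: 1 ÷ 19.3119 × 1.99724 ÷ 0.0998182 = 1.036085
Product > 1; profitable direction is JPY → HKD → ZAR → JPY.

1.0361 (arbitrage exists)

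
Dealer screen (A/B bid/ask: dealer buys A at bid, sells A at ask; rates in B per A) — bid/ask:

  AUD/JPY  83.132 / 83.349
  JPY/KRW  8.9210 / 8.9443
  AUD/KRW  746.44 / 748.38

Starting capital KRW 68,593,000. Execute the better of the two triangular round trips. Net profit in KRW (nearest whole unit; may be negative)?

Net profit: KRW 86,631

Best loop KRW → JPY → AUD → KRW:
KRW 68,593,000 ÷ 8.9443 (buy JPY at ask) = JPY 7,668,906
JPY 7,668,906 ÷ 83.349 (buy AUD at ask) = AUD 92,009.58
AUD 92,009.58 × 746.44 (sell AUD at bid) = KRW 68,679,631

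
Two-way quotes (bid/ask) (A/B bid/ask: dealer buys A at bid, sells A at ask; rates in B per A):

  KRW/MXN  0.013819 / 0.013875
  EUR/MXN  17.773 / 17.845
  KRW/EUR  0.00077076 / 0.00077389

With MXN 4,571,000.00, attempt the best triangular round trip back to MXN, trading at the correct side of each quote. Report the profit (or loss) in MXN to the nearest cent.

Best loop MXN → EUR → KRW → MXN:
MXN 4,571,000.00 ÷ 17.845 (buy EUR at ask) = EUR 256,150.18
EUR 256,150.18 ÷ 0.00077389 (buy KRW at ask) = KRW 330,990,428
KRW 330,990,428 × 0.013819 (sell KRW at bid) = MXN 4,573,956.72

Net profit: MXN 2,956.72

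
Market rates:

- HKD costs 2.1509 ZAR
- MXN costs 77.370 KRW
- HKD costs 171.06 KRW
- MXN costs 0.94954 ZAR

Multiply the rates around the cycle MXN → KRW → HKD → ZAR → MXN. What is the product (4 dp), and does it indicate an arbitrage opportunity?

1.0245 (arbitrage exists)

Around MXN → KRW → HKD → ZAR → MXN: 1 × 77.370 ÷ 171.06 × 2.1509 ÷ 0.94954 = 1.024545
Product > 1; profitable direction is MXN → KRW → HKD → ZAR → MXN.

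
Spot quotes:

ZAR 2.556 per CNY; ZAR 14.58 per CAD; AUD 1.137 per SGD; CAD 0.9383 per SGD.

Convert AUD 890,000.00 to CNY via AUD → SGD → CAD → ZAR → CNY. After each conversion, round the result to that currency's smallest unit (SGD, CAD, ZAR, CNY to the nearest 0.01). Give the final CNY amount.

AUD 890,000.00 ÷ 1.137 = SGD 782,761.65
SGD 782,761.65 × 0.9383 = CAD 734,465.26
CAD 734,465.26 × 14.58 = ZAR 10,708,503.49
ZAR 10,708,503.49 ÷ 2.556 = CNY 4,189,555.36

CNY 4,189,555.36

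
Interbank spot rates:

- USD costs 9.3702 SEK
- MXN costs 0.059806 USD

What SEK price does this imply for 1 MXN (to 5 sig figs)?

MXN/SEK = 0.56039

1 MXN × 0.059806 = 0.059806 USD
0.059806 USD × 9.3702 = 0.560394 SEK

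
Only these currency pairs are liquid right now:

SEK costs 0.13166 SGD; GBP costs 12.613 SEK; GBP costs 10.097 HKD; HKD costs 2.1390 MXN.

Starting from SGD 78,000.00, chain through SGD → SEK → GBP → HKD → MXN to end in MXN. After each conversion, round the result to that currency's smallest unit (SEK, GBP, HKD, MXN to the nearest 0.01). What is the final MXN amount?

MXN 1,014,437.88

SGD 78,000.00 ÷ 0.13166 = SEK 592,435.06
SEK 592,435.06 ÷ 12.613 = GBP 46,970.19
GBP 46,970.19 × 10.097 = HKD 474,258.01
HKD 474,258.01 × 2.1390 = MXN 1,014,437.88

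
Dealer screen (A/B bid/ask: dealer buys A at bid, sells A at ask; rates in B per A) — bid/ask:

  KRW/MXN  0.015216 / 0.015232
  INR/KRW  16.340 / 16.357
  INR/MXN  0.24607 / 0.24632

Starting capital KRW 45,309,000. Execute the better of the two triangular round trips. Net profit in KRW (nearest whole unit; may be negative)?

Best loop KRW → MXN → INR → KRW:
KRW 45,309,000 × 0.015216 (sell KRW at bid) = MXN 689,421.74
MXN 689,421.74 ÷ 0.24632 (buy INR at ask) = INR 2,798,886.59
INR 2,798,886.59 × 16.340 (sell INR at bid) = KRW 45,733,807

Net profit: KRW 424,807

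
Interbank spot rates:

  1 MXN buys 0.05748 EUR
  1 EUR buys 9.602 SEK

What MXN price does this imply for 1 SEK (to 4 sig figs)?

1 SEK ÷ 9.602 = 0.104145 EUR
0.104145 EUR ÷ 0.05748 = 1.81185 MXN

SEK/MXN = 1.812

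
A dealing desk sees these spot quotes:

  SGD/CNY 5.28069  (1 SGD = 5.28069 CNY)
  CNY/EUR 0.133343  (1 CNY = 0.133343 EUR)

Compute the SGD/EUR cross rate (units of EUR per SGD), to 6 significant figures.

SGD/EUR = 0.704143

1 SGD × 5.28069 = 5.28069 CNY
5.28069 CNY × 0.133343 = 0.704143 EUR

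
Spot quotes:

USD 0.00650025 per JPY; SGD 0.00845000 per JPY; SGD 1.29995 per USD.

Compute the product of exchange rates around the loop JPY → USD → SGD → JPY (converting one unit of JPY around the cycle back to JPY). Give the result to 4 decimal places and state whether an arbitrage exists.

Around JPY → USD → SGD → JPY: 1 × 0.00650025 × 1.29995 ÷ 0.00845000 = 1.000000
Product ≈ 1 (deviation 0.000%, within rounding noise).

1.0000 (no arbitrage)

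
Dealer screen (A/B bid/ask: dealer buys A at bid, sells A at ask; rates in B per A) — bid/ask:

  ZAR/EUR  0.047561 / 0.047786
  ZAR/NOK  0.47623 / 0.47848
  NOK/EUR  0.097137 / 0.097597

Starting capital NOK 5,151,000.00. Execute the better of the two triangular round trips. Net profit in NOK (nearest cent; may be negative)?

Net profit: NOK 95,168.91

Best loop NOK → ZAR → EUR → NOK:
NOK 5,151,000.00 ÷ 0.47848 (buy ZAR at ask) = ZAR 10,765,340.24
ZAR 10,765,340.24 × 0.047561 (sell ZAR at bid) = EUR 512,010.35
EUR 512,010.35 ÷ 0.097597 (buy NOK at ask) = NOK 5,246,168.91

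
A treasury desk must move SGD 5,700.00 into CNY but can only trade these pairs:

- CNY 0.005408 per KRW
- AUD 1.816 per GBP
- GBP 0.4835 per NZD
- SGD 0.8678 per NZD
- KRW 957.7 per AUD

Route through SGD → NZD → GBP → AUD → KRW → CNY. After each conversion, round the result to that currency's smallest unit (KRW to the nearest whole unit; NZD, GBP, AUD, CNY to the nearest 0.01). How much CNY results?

SGD 5,700.00 ÷ 0.8678 = NZD 6,568.33
NZD 6,568.33 × 0.4835 = GBP 3,175.79
GBP 3,175.79 × 1.816 = AUD 5,767.23
AUD 5,767.23 × 957.7 = KRW 5,523,276
KRW 5,523,276 × 0.005408 = CNY 29,869.88

CNY 29,869.88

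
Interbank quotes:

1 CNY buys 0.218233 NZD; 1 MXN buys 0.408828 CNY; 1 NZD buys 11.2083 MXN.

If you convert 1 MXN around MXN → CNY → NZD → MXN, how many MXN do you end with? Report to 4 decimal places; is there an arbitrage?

1.0000 (no arbitrage)

Around MXN → CNY → NZD → MXN: 1 × 0.408828 × 0.218233 × 11.2083 = 1.000002
Product ≈ 1 (deviation 0.000%, within rounding noise).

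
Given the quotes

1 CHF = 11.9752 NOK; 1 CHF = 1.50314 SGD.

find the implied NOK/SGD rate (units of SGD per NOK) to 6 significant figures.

1 NOK ÷ 11.9752 = 0.0835059 CHF
0.0835059 CHF × 1.50314 = 0.125521 SGD

NOK/SGD = 0.125521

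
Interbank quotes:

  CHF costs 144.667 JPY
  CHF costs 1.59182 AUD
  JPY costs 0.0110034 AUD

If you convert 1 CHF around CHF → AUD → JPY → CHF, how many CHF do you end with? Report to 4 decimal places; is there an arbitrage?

Around CHF → AUD → JPY → CHF: 1 × 1.59182 ÷ 0.0110034 ÷ 144.667 = 0.999994
Product ≈ 1 (deviation 0.001%, within rounding noise).

1.0000 (no arbitrage)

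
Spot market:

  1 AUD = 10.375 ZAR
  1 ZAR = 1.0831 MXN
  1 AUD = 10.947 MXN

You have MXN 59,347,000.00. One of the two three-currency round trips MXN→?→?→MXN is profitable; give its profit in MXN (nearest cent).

Profitable loop is MXN → AUD → ZAR → MXN:
MXN 59,347,000.00 ÷ 10.947 = AUD 5,421,302.64
AUD 5,421,302.64 × 10.375 = ZAR 56,246,014.89
ZAR 56,246,014.89 × 1.0831 = MXN 60,920,058.73
Profit = MXN 60,920,058.73 − MXN 59,347,000.00

Profit: MXN 1,573,058.73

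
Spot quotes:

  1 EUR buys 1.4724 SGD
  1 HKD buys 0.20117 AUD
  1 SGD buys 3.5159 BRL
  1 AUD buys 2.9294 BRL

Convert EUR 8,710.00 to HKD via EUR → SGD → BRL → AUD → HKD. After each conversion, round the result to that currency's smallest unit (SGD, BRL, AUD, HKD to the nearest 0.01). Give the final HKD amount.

EUR 8,710.00 × 1.4724 = SGD 12,824.60
SGD 12,824.60 × 3.5159 = BRL 45,090.01
BRL 45,090.01 ÷ 2.9294 = AUD 15,392.23
AUD 15,392.23 ÷ 0.20117 = HKD 76,513.55

HKD 76,513.55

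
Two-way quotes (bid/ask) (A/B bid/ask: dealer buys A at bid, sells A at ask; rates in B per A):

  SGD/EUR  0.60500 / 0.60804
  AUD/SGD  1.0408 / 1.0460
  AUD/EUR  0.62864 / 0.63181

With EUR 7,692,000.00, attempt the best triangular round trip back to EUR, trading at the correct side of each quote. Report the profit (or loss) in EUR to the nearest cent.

Best loop EUR → AUD → SGD → EUR:
EUR 7,692,000.00 ÷ 0.63181 (buy AUD at ask) = AUD 12,174,546.15
AUD 12,174,546.15 × 1.0408 (sell AUD at bid) = SGD 12,671,267.63
SGD 12,671,267.63 × 0.60500 (sell SGD at bid) = EUR 7,666,116.91

Net result: EUR -25,883.09 (no profitable arbitrage after spreads)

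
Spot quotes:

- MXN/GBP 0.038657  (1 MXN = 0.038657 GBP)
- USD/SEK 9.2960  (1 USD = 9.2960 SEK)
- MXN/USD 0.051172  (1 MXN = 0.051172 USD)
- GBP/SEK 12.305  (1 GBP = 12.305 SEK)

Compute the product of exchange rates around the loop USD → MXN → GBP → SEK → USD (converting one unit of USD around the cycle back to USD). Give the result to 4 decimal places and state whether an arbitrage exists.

Around USD → MXN → GBP → SEK → USD: 1 ÷ 0.051172 × 0.038657 × 12.305 ÷ 9.2960 = 0.999957
Product ≈ 1 (deviation 0.004%, within rounding noise).

1.0000 (no arbitrage)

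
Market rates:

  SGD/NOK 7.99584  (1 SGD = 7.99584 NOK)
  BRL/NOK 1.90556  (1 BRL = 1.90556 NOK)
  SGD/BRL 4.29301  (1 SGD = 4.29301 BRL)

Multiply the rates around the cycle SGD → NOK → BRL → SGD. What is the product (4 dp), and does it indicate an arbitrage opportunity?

0.9774 (arbitrage exists)

Around SGD → NOK → BRL → SGD: 1 × 7.99584 ÷ 1.90556 ÷ 4.29301 = 0.977416
Product < 1; profitable direction is SGD → BRL → NOK → SGD.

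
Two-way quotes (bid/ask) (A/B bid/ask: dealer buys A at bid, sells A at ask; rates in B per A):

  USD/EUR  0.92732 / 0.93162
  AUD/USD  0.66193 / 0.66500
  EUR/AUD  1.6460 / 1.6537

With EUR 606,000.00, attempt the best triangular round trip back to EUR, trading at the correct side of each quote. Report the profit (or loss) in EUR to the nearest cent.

Best loop EUR → AUD → USD → EUR:
EUR 606,000.00 × 1.6460 (sell EUR at bid) = AUD 997,476.00
AUD 997,476.00 × 0.66193 (sell AUD at bid) = USD 660,259.29
USD 660,259.29 × 0.92732 (sell USD at bid) = EUR 612,271.64

Net profit: EUR 6,271.64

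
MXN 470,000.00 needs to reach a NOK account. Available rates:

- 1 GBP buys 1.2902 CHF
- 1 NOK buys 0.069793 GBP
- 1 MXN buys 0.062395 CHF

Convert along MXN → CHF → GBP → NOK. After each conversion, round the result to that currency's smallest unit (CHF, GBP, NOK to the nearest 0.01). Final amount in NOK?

NOK 325,670.77

MXN 470,000.00 × 0.062395 = CHF 29,325.65
CHF 29,325.65 ÷ 1.2902 = GBP 22,729.54
GBP 22,729.54 ÷ 0.069793 = NOK 325,670.77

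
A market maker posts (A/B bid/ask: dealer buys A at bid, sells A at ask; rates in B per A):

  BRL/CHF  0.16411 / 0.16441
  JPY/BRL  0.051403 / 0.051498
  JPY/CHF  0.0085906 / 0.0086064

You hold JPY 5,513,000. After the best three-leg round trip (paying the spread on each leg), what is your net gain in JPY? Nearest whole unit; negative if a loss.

Net profit: JPY 80,619

Best loop JPY → CHF → BRL → JPY:
JPY 5,513,000 × 0.0085906 (sell JPY at bid) = CHF 47,359.98
CHF 47,359.98 ÷ 0.16441 (buy BRL at ask) = BRL 288,060.20
BRL 288,060.20 ÷ 0.051498 (buy JPY at ask) = JPY 5,593,619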